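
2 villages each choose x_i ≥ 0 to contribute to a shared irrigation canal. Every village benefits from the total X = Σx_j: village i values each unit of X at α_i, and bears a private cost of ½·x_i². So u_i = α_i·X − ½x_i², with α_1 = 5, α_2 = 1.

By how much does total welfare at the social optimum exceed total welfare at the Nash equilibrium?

Village i's FOC: ∂u_i/∂x_i = α_i − x_i = 0, so x_i* = α_i.
NE contributions = (5, 1); X = 6.
W^NE = (Σα)·X − ½Σα_i² = 6² − ½·26 = 23.
Planner sets x_i = Σα_j = 6 for every i, so X^SO = 2·6 = 12.
W^SO = (Σα)·X^SO − ½·2·(Σα)² = (2/2)·6² = 36.
Deadweight loss = W^SO − W^NE = 13.

13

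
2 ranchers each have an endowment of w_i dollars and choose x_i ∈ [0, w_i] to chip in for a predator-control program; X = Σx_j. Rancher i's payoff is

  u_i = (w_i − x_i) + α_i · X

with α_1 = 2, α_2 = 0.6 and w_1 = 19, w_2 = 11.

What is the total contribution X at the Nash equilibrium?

∂u_i/∂x_i = α_i − 1, so rancher i contributes w_i if α_i > 1, else 0.
α_i > 1 for i ∈ {1}; NE contributions (19, 0), X = 19.

19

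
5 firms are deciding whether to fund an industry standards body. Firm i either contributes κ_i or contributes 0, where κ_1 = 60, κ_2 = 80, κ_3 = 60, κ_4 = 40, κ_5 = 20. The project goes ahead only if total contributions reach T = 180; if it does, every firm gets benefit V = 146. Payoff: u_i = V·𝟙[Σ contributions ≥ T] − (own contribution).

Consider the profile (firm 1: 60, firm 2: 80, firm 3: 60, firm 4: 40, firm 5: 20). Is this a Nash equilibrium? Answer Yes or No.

Total = 260 ≥ 180: provided.
Firm 1 (pledges 60, payoff 86): dropping to 0 → total 200, payoff 146. Profitable deviation.

No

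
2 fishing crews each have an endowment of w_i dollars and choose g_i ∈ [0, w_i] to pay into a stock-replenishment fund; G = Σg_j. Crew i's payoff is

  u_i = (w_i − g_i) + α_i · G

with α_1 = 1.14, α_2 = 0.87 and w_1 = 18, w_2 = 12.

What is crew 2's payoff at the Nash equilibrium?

∂u_i/∂g_i = α_i − 1, so crew i contributes w_i if α_i > 1, else 0.
α_i > 1 for i ∈ {1}; NE contributions (18, 0), G = 18.
u_2 = (12 − 0) + 0.87·18 = 27.66.

27.66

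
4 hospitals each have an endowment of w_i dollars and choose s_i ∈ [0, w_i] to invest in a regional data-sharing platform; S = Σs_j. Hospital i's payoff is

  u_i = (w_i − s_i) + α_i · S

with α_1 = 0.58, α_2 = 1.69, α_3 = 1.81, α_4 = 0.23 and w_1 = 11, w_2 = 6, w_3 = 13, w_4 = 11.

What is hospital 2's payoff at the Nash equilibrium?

∂u_i/∂s_i = α_i − 1, so hospital i contributes w_i if α_i > 1, else 0.
α_i > 1 for i ∈ {2, 3}; NE contributions (0, 6, 13, 0), S = 19.
u_2 = (6 − 6) + 1.69·19 = 32.11.

32.11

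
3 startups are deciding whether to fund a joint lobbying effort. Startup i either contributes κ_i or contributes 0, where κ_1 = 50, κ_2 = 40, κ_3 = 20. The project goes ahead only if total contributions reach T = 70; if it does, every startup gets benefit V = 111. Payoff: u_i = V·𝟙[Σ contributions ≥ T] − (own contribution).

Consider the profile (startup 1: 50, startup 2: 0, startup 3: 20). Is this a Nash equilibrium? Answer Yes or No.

Yes

Total = 70 ≥ 70: provided.
Startup 1 (pledges 50, payoff 61): dropping to 0 → total 20, payoff 0. No gain.
Startup 2 (pledges 0, payoff 111): pledging 40 → total 110, payoff 71. No gain.
Startup 3 (pledges 20, payoff 91): dropping to 0 → total 50, payoff 0. No gain.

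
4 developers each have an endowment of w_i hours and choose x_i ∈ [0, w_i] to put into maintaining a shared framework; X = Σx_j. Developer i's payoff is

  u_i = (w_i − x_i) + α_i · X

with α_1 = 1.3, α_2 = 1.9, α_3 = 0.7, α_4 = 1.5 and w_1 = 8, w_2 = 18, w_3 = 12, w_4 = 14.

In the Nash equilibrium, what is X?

40

∂u_i/∂x_i = α_i − 1, so developer i contributes w_i if α_i > 1, else 0.
α_i > 1 for i ∈ {1, 2, 4}; NE contributions (8, 18, 0, 14), X = 40.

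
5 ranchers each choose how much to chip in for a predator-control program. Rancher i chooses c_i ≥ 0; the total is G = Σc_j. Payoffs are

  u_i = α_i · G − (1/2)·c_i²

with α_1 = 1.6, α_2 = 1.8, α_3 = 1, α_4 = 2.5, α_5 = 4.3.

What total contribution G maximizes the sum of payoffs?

56

Planner FOC: ∂(Σu_j)/∂c_i = (Σα_j) − c_i = 0, so c_i^SO = Σα_j = 11.2 for every i; G^SO = 56.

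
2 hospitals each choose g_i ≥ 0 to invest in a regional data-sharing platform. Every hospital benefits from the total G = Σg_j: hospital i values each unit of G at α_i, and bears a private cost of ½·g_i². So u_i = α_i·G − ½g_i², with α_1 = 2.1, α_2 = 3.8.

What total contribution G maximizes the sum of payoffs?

Planner FOC: ∂(Σu_j)/∂g_i = (Σα_j) − g_i = 0, so g_i^SO = Σα_j = 5.9 for every i; G^SO = 11.8.

11.8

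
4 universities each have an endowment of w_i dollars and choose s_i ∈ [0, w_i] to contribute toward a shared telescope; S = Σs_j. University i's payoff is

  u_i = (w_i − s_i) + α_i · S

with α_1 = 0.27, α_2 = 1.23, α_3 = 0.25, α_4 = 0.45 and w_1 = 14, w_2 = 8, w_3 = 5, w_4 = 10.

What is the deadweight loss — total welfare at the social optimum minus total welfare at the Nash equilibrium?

∂u_i/∂s_i = α_i − 1, so university i contributes w_i if α_i > 1, else 0.
α_i > 1 for i ∈ {2}; NE contributions (0, 8, 0, 0), S = 8.
W^NE = Σw_i − S^NE + (Σα_i)·S^NE = 37 + 1.2·8 = 46.6.
Planner: ∂(Σu_j)/∂s_i = Σα_j − 1 = 1.2 > 0, so everyone contributes w_i; S^SO = 37, W^SO = 37 + 1.2·37 = 81.4.
Deadweight loss = 34.8.

34.8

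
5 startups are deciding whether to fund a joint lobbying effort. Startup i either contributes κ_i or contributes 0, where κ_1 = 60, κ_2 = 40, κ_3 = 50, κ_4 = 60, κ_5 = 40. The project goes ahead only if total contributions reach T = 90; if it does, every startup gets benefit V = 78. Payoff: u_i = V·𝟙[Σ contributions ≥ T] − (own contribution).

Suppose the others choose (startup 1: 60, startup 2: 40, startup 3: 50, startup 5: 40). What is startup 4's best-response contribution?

Others' total = 190 ≥ 90; contributing adds cost 60 for no extra benefit.
Best response: 0.

0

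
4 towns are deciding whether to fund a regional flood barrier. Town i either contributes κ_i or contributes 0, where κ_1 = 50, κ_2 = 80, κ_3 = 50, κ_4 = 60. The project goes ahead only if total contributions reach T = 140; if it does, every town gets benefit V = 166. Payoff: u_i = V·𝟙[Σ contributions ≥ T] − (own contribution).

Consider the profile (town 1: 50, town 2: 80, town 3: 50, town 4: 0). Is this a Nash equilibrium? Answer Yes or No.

Yes

Total = 180 ≥ 140: provided.
Town 1 (pledges 50, payoff 116): dropping to 0 → total 130, payoff 0. No gain.
Town 2 (pledges 80, payoff 86): dropping to 0 → total 100, payoff 0. No gain.
Town 3 (pledges 50, payoff 116): dropping to 0 → total 130, payoff 0. No gain.
Town 4 (pledges 0, payoff 166): pledging 60 → total 240, payoff 106. No gain.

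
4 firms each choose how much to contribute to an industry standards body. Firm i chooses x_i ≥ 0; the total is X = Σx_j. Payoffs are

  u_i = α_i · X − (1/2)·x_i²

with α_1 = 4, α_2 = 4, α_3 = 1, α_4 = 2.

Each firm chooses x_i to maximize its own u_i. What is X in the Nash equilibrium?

Firm i's FOC: ∂u_i/∂x_i = α_i − x_i = 0, so x_i* = α_i.
NE contributions = (4, 4, 1, 2); X = 11.

11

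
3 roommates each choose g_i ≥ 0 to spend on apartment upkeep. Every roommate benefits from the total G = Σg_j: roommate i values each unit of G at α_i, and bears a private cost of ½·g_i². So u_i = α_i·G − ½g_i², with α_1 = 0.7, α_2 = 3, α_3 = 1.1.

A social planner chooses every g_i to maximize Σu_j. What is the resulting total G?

14.4

Planner FOC: ∂(Σu_j)/∂g_i = (Σα_j) − g_i = 0, so g_i^SO = Σα_j = 4.8 for every i; G^SO = 14.4.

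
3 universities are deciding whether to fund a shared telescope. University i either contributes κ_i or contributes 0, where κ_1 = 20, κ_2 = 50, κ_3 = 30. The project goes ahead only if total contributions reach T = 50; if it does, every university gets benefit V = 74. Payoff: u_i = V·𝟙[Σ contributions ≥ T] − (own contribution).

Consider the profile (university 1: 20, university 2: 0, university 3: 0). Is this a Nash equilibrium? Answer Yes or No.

Total = 20 < 50: not provided.
University 1 (pledges 20, payoff -20): dropping to 0 → total 0, payoff 0. Profitable deviation.

No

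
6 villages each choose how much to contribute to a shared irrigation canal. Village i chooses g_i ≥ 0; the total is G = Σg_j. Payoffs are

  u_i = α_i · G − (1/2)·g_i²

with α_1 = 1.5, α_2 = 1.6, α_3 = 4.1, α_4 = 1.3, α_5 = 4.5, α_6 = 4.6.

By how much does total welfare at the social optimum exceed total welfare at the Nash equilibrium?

651.88

Village i's FOC: ∂u_i/∂g_i = α_i − g_i = 0, so g_i* = α_i.
NE contributions = (1.5, 1.6, 4.1, 1.3, 4.5, 4.6); G = 17.6.
W^NE = (Σα)·G − ½Σα_i² = 17.6² − ½·64.72 = 277.4.
Planner sets g_i = Σα_j = 17.6 for every i, so G^SO = 6·17.6 = 105.6.
W^SO = (Σα)·G^SO − ½·6·(Σα)² = (6/2)·17.6² = 929.28.
Deadweight loss = W^SO − W^NE = 651.88.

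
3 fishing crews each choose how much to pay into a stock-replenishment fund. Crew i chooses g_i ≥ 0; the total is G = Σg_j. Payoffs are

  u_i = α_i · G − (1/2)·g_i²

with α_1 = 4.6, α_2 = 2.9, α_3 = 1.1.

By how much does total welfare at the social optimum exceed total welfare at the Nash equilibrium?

52.37

Crew i's FOC: ∂u_i/∂g_i = α_i − g_i = 0, so g_i* = α_i.
NE contributions = (4.6, 2.9, 1.1); G = 8.6.
W^NE = (Σα)·G − ½Σα_i² = 8.6² − ½·30.78 = 58.57.
Planner sets g_i = Σα_j = 8.6 for every i, so G^SO = 3·8.6 = 25.8.
W^SO = (Σα)·G^SO − ½·3·(Σα)² = (3/2)·8.6² = 110.94.
Deadweight loss = W^SO − W^NE = 52.37.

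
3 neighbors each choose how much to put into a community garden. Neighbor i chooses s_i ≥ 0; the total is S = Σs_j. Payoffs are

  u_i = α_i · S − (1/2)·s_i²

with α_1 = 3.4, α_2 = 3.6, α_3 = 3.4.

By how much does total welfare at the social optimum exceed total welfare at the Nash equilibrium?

72.12

Neighbor i's FOC: ∂u_i/∂s_i = α_i − s_i = 0, so s_i* = α_i.
NE contributions = (3.4, 3.6, 3.4); S = 10.4.
W^NE = (Σα)·S − ½Σα_i² = 10.4² − ½·36.08 = 90.12.
Planner sets s_i = Σα_j = 10.4 for every i, so S^SO = 3·10.4 = 31.2.
W^SO = (Σα)·S^SO − ½·3·(Σα)² = (3/2)·10.4² = 162.24.
Deadweight loss = W^SO − W^NE = 72.12.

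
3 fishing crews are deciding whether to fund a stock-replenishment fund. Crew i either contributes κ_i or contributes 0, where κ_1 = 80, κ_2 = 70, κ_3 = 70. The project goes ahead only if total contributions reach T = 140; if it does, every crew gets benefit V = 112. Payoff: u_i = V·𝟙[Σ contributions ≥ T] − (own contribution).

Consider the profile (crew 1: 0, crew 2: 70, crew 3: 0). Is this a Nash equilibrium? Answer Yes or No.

No

Total = 70 < 140: not provided.
Crew 1 (pledges 0, payoff 0): pledging 80 → total 150, payoff 32. Profitable deviation.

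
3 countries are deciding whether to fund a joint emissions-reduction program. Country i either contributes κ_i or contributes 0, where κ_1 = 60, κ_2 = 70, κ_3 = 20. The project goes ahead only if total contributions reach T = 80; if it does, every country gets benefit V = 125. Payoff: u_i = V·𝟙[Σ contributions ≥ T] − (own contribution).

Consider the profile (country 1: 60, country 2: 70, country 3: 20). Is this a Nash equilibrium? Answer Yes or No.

No

Total = 150 ≥ 80: provided.
Country 1 (pledges 60, payoff 65): dropping to 0 → total 90, payoff 125. Profitable deviation.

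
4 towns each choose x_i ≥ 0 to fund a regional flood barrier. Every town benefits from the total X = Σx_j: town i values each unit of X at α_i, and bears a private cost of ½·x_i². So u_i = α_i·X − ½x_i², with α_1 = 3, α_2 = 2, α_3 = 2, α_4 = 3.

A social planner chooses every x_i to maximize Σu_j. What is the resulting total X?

Planner FOC: ∂(Σu_j)/∂x_i = (Σα_j) − x_i = 0, so x_i^SO = Σα_j = 10 for every i; X^SO = 40.

40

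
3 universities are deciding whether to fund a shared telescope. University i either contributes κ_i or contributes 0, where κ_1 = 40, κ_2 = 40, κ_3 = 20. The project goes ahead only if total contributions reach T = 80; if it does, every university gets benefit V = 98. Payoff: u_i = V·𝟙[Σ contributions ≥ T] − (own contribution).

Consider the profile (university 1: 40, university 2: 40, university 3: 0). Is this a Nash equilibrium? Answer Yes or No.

Yes

Total = 80 ≥ 80: provided.
University 1 (pledges 40, payoff 58): dropping to 0 → total 40, payoff 0. No gain.
University 2 (pledges 40, payoff 58): dropping to 0 → total 40, payoff 0. No gain.
University 3 (pledges 0, payoff 98): pledging 20 → total 100, payoff 78. No gain.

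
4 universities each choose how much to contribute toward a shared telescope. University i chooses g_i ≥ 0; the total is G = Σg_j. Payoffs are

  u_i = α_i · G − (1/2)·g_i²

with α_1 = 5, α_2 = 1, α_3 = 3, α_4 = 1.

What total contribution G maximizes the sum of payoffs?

Planner FOC: ∂(Σu_j)/∂g_i = (Σα_j) − g_i = 0, so g_i^SO = Σα_j = 10 for every i; G^SO = 40.

40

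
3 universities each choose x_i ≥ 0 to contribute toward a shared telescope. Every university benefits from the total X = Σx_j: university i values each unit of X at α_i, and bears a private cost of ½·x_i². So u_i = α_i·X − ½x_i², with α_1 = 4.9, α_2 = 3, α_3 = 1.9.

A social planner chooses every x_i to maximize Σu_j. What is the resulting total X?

Planner FOC: ∂(Σu_j)/∂x_i = (Σα_j) − x_i = 0, so x_i^SO = Σα_j = 9.8 for every i; X^SO = 29.4.

29.4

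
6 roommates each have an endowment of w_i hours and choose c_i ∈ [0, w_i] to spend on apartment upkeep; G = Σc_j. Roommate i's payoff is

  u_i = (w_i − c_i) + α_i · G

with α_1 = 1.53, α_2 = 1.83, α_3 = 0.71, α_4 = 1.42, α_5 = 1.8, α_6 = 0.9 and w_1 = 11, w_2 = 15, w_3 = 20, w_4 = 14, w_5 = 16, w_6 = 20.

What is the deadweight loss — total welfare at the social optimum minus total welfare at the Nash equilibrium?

287.6

∂u_i/∂c_i = α_i − 1, so roommate i contributes w_i if α_i > 1, else 0.
α_i > 1 for i ∈ {1, 2, 4, 5}; NE contributions (11, 15, 0, 14, 16, 0), G = 56.
W^NE = Σw_i − G^NE + (Σα_i)·G^NE = 96 + 7.19·56 = 498.64.
Planner: ∂(Σu_j)/∂c_i = Σα_j − 1 = 7.19 > 0, so everyone contributes w_i; G^SO = 96, W^SO = 96 + 7.19·96 = 786.24.
Deadweight loss = 287.6.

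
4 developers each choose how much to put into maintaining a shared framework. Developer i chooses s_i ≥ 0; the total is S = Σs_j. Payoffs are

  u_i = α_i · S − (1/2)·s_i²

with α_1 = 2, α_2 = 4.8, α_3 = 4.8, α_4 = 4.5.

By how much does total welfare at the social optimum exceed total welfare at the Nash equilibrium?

Developer i's FOC: ∂u_i/∂s_i = α_i − s_i = 0, so s_i* = α_i.
NE contributions = (2, 4.8, 4.8, 4.5); S = 16.1.
W^NE = (Σα)·S − ½Σα_i² = 16.1² − ½·70.33 = 224.045.
Planner sets s_i = Σα_j = 16.1 for every i, so S^SO = 4·16.1 = 64.4.
W^SO = (Σα)·S^SO − ½·4·(Σα)² = (4/2)·16.1² = 518.42.
Deadweight loss = W^SO − W^NE = 294.375.

294.375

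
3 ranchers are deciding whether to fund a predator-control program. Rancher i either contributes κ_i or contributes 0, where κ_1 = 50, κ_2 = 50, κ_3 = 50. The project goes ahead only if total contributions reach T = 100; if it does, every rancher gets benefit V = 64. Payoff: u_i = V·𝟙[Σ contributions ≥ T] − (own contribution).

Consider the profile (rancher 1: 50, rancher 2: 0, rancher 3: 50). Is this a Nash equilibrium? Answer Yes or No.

Yes

Total = 100 ≥ 100: provided.
Rancher 1 (pledges 50, payoff 14): dropping to 0 → total 50, payoff 0. No gain.
Rancher 2 (pledges 0, payoff 64): pledging 50 → total 150, payoff 14. No gain.
Rancher 3 (pledges 50, payoff 14): dropping to 0 → total 50, payoff 0. No gain.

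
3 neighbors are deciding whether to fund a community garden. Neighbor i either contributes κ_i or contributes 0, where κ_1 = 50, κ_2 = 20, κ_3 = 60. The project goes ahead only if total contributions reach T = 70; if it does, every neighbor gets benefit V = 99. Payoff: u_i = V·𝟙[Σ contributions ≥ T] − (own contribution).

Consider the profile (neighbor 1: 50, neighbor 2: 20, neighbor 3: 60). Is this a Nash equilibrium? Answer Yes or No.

No

Total = 130 ≥ 70: provided.
Neighbor 1 (pledges 50, payoff 49): dropping to 0 → total 80, payoff 99. Profitable deviation.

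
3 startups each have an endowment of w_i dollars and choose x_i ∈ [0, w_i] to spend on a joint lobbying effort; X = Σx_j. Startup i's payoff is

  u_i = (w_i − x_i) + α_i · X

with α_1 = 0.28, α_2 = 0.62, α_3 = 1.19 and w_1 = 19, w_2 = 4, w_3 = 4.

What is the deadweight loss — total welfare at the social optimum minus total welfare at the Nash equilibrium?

∂u_i/∂x_i = α_i − 1, so startup i contributes w_i if α_i > 1, else 0.
α_i > 1 for i ∈ {3}; NE contributions (0, 0, 4), X = 4.
W^NE = Σw_i − X^NE + (Σα_i)·X^NE = 27 + 1.09·4 = 31.36.
Planner: ∂(Σu_j)/∂x_i = Σα_j − 1 = 1.09 > 0, so everyone contributes w_i; X^SO = 27, W^SO = 27 + 1.09·27 = 56.43.
Deadweight loss = 25.07.

25.07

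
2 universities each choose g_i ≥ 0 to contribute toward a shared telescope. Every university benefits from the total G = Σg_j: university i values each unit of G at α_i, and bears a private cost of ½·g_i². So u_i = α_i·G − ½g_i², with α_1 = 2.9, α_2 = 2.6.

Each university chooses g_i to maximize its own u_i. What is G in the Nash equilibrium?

University i's FOC: ∂u_i/∂g_i = α_i − g_i = 0, so g_i* = α_i.
NE contributions = (2.9, 2.6); G = 5.5.

5.5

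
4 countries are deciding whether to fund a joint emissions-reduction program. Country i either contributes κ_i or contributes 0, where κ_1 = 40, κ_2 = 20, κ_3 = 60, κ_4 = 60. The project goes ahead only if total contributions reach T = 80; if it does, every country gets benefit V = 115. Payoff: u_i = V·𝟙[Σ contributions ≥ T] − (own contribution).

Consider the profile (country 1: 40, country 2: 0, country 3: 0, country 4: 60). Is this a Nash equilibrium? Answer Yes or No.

Yes

Total = 100 ≥ 80: provided.
Country 1 (pledges 40, payoff 75): dropping to 0 → total 60, payoff 0. No gain.
Country 2 (pledges 0, payoff 115): pledging 20 → total 120, payoff 95. No gain.
Country 3 (pledges 0, payoff 115): pledging 60 → total 160, payoff 55. No gain.
Country 4 (pledges 60, payoff 55): dropping to 0 → total 40, payoff 0. No gain.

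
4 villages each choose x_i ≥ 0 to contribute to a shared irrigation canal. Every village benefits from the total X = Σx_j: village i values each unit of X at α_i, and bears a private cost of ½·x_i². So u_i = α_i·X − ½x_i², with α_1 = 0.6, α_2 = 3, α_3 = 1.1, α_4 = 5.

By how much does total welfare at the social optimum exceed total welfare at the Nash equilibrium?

Village i's FOC: ∂u_i/∂x_i = α_i − x_i = 0, so x_i* = α_i.
NE contributions = (0.6, 3, 1.1, 5); X = 9.7.
W^NE = (Σα)·X − ½Σα_i² = 9.7² − ½·35.57 = 76.305.
Planner sets x_i = Σα_j = 9.7 for every i, so X^SO = 4·9.7 = 38.8.
W^SO = (Σα)·X^SO − ½·4·(Σα)² = (4/2)·9.7² = 188.18.
Deadweight loss = W^SO − W^NE = 111.875.

111.875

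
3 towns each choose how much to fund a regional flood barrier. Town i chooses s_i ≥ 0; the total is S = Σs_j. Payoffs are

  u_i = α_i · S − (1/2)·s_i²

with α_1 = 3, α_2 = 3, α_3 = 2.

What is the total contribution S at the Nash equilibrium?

Town i's FOC: ∂u_i/∂s_i = α_i − s_i = 0, so s_i* = α_i.
NE contributions = (3, 3, 2); S = 8.

8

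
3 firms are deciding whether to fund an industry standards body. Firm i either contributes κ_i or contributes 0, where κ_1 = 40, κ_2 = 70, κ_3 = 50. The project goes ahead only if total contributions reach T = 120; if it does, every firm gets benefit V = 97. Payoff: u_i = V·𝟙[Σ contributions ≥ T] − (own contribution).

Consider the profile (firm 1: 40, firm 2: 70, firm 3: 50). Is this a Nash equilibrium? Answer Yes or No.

Total = 160 ≥ 120: provided.
Firm 1 (pledges 40, payoff 57): dropping to 0 → total 120, payoff 97. Profitable deviation.

No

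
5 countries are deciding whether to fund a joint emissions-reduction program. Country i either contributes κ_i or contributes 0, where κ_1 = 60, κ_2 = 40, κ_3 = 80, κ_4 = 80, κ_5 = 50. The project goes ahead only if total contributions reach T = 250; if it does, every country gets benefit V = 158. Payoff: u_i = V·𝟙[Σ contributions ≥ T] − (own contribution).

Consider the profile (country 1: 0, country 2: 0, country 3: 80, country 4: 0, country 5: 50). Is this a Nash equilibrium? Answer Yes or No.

Total = 130 < 250: not provided.
Country 1 (pledges 0, payoff 0): pledging 60 → total 190, payoff -60. No gain.
Country 2 (pledges 0, payoff 0): pledging 40 → total 170, payoff -40. No gain.
Country 3 (pledges 80, payoff -80): dropping to 0 → total 50, payoff 0. Profitable deviation.

No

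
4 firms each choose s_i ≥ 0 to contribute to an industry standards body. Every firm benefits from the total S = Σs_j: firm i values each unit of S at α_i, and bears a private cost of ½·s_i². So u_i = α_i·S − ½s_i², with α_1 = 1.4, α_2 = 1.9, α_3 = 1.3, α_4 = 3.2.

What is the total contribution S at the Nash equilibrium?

7.8

Firm i's FOC: ∂u_i/∂s_i = α_i − s_i = 0, so s_i* = α_i.
NE contributions = (1.4, 1.9, 1.3, 3.2); S = 7.8.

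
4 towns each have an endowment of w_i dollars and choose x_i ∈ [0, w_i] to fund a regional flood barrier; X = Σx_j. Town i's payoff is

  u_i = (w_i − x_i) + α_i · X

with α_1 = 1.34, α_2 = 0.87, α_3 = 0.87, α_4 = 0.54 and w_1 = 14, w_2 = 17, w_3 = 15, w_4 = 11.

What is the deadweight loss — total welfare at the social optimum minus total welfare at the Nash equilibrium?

112.66

∂u_i/∂x_i = α_i − 1, so town i contributes w_i if α_i > 1, else 0.
α_i > 1 for i ∈ {1}; NE contributions (14, 0, 0, 0), X = 14.
W^NE = Σw_i − X^NE + (Σα_i)·X^NE = 57 + 2.62·14 = 93.68.
Planner: ∂(Σu_j)/∂x_i = Σα_j − 1 = 2.62 > 0, so everyone contributes w_i; X^SO = 57, W^SO = 57 + 2.62·57 = 206.34.
Deadweight loss = 112.66.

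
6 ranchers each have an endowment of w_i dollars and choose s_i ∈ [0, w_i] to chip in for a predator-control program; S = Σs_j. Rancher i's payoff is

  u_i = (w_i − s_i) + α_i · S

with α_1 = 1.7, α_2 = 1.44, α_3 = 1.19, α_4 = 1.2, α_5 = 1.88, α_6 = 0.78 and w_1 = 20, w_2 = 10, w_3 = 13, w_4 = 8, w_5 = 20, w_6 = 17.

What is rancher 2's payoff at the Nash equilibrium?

102.24

∂u_i/∂s_i = α_i − 1, so rancher i contributes w_i if α_i > 1, else 0.
α_i > 1 for i ∈ {1, 2, 3, 4, 5}; NE contributions (20, 10, 13, 8, 20, 0), S = 71.
u_2 = (10 − 10) + 1.44·71 = 102.24.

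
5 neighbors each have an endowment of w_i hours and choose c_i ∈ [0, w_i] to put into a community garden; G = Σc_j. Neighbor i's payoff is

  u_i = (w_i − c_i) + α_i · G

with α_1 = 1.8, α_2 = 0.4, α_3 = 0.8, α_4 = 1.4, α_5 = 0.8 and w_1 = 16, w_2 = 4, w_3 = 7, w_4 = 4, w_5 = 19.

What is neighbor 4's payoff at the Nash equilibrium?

∂u_i/∂c_i = α_i − 1, so neighbor i contributes w_i if α_i > 1, else 0.
α_i > 1 for i ∈ {1, 4}; NE contributions (16, 0, 0, 4, 0), G = 20.
u_4 = (4 − 4) + 1.4·20 = 28.

28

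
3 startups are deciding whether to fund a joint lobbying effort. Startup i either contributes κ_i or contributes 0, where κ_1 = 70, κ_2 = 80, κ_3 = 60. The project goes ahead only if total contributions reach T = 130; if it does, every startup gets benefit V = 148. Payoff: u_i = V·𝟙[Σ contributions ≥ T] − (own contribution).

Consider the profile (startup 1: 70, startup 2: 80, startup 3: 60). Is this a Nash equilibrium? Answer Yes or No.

Total = 210 ≥ 130: provided.
Startup 1 (pledges 70, payoff 78): dropping to 0 → total 140, payoff 148. Profitable deviation.

No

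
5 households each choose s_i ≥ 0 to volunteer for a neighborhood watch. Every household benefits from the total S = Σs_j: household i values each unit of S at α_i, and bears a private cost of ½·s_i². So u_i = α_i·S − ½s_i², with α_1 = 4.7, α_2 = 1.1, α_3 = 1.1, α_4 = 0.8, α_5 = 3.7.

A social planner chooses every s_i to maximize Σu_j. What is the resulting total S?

57

Planner FOC: ∂(Σu_j)/∂s_i = (Σα_j) − s_i = 0, so s_i^SO = Σα_j = 11.4 for every i; S^SO = 57.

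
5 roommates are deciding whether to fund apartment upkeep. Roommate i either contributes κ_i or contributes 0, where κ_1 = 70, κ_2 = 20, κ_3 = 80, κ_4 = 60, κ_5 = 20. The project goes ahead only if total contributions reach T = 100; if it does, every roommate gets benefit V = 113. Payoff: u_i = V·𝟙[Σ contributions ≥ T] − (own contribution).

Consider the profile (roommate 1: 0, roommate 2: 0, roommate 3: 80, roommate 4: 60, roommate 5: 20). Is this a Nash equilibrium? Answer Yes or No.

Total = 160 ≥ 100: provided.
Roommate 1 (pledges 0, payoff 113): pledging 70 → total 230, payoff 43. No gain.
Roommate 2 (pledges 0, payoff 113): pledging 20 → total 180, payoff 93. No gain.
Roommate 3 (pledges 80, payoff 33): dropping to 0 → total 80, payoff 0. No gain.
Roommate 4 (pledges 60, payoff 53): dropping to 0 → total 100, payoff 113. Profitable deviation.

No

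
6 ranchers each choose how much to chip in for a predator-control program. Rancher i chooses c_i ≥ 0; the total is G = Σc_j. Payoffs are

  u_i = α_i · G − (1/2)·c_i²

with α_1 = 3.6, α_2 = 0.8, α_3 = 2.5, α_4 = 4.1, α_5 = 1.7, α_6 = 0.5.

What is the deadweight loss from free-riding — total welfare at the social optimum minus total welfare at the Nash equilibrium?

Rancher i's FOC: ∂u_i/∂c_i = α_i − c_i = 0, so c_i* = α_i.
NE contributions = (3.6, 0.8, 2.5, 4.1, 1.7, 0.5); G = 13.2.
W^NE = (Σα)·G − ½Σα_i² = 13.2² − ½·39.8 = 154.34.
Planner sets c_i = Σα_j = 13.2 for every i, so G^SO = 6·13.2 = 79.2.
W^SO = (Σα)·G^SO − ½·6·(Σα)² = (6/2)·13.2² = 522.72.
Deadweight loss = W^SO − W^NE = 368.38.

368.38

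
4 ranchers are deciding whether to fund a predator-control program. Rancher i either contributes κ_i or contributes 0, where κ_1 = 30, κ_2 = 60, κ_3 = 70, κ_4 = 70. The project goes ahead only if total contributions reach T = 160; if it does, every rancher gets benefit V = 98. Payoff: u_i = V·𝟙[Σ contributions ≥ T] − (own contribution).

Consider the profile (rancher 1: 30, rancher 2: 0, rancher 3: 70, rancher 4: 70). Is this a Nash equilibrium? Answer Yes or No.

Total = 170 ≥ 160: provided.
Rancher 1 (pledges 30, payoff 68): dropping to 0 → total 140, payoff 0. No gain.
Rancher 2 (pledges 0, payoff 98): pledging 60 → total 230, payoff 38. No gain.
Rancher 3 (pledges 70, payoff 28): dropping to 0 → total 100, payoff 0. No gain.
Rancher 4 (pledges 70, payoff 28): dropping to 0 → total 100, payoff 0. No gain.

Yes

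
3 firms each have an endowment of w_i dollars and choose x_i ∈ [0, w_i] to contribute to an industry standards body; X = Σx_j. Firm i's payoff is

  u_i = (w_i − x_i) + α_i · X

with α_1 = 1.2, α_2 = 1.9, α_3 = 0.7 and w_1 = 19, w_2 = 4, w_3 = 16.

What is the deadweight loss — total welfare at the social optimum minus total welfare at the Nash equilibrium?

44.8

∂u_i/∂x_i = α_i − 1, so firm i contributes w_i if α_i > 1, else 0.
α_i > 1 for i ∈ {1, 2}; NE contributions (19, 4, 0), X = 23.
W^NE = Σw_i − X^NE + (Σα_i)·X^NE = 39 + 2.8·23 = 103.4.
Planner: ∂(Σu_j)/∂x_i = Σα_j − 1 = 2.8 > 0, so everyone contributes w_i; X^SO = 39, W^SO = 39 + 2.8·39 = 148.2.
Deadweight loss = 44.8.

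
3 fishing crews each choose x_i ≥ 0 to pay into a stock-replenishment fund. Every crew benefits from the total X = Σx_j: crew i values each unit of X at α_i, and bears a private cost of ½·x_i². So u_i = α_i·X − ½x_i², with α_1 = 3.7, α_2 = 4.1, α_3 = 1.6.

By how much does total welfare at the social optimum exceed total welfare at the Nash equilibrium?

Crew i's FOC: ∂u_i/∂x_i = α_i − x_i = 0, so x_i* = α_i.
NE contributions = (3.7, 4.1, 1.6); X = 9.4.
W^NE = (Σα)·X − ½Σα_i² = 9.4² − ½·33.06 = 71.83.
Planner sets x_i = Σα_j = 9.4 for every i, so X^SO = 3·9.4 = 28.2.
W^SO = (Σα)·X^SO − ½·3·(Σα)² = (3/2)·9.4² = 132.54.
Deadweight loss = W^SO − W^NE = 60.71.

60.71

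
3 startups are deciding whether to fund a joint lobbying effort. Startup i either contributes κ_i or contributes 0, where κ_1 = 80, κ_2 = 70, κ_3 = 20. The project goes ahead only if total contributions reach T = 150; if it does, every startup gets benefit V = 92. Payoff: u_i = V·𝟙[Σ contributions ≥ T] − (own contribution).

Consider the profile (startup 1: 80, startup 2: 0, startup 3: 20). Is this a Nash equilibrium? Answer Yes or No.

Total = 100 < 150: not provided.
Startup 1 (pledges 80, payoff -80): dropping to 0 → total 20, payoff 0. Profitable deviation.

No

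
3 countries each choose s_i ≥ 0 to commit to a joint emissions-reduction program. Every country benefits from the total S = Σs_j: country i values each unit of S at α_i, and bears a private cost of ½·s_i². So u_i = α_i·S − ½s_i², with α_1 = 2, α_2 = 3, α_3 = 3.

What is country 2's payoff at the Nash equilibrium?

Country i's FOC: ∂u_i/∂s_i = α_i − s_i = 0, so s_i* = α_i.
NE contributions = (2, 3, 3); S = 8.
u_2 = α_2·S − ½·(s_2)² = 3·8 − ½·3² = 19.5.

19.5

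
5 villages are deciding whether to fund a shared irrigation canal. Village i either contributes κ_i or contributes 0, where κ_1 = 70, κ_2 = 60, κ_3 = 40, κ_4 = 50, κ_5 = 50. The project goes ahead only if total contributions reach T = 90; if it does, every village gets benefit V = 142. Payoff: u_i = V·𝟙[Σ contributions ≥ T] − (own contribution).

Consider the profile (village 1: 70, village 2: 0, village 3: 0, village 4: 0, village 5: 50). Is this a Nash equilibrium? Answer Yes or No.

Total = 120 ≥ 90: provided.
Village 1 (pledges 70, payoff 72): dropping to 0 → total 50, payoff 0. No gain.
Village 2 (pledges 0, payoff 142): pledging 60 → total 180, payoff 82. No gain.
Village 3 (pledges 0, payoff 142): pledging 40 → total 160, payoff 102. No gain.
Village 4 (pledges 0, payoff 142): pledging 50 → total 170, payoff 92. No gain.
Village 5 (pledges 50, payoff 92): dropping to 0 → total 70, payoff 0. No gain.

Yes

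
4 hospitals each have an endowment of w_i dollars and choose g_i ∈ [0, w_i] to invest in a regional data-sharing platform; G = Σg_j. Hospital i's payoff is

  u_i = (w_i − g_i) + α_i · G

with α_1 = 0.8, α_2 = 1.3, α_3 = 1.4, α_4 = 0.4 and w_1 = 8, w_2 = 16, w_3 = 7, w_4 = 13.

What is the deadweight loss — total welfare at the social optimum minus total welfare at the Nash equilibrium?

60.9

∂u_i/∂g_i = α_i − 1, so hospital i contributes w_i if α_i > 1, else 0.
α_i > 1 for i ∈ {2, 3}; NE contributions (0, 16, 7, 0), G = 23.
W^NE = Σw_i − G^NE + (Σα_i)·G^NE = 44 + 2.9·23 = 110.7.
Planner: ∂(Σu_j)/∂g_i = Σα_j − 1 = 2.9 > 0, so everyone contributes w_i; G^SO = 44, W^SO = 44 + 2.9·44 = 171.6.
Deadweight loss = 60.9.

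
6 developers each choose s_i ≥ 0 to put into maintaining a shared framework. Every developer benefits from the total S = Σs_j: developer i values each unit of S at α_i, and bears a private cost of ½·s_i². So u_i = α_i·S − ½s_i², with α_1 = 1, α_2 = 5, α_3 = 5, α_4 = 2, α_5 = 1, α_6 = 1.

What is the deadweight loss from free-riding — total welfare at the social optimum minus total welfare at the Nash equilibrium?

Developer i's FOC: ∂u_i/∂s_i = α_i − s_i = 0, so s_i* = α_i.
NE contributions = (1, 5, 5, 2, 1, 1); S = 15.
W^NE = (Σα)·S − ½Σα_i² = 15² − ½·57 = 196.5.
Planner sets s_i = Σα_j = 15 for every i, so S^SO = 6·15 = 90.
W^SO = (Σα)·S^SO − ½·6·(Σα)² = (6/2)·15² = 675.
Deadweight loss = W^SO − W^NE = 478.5.

478.5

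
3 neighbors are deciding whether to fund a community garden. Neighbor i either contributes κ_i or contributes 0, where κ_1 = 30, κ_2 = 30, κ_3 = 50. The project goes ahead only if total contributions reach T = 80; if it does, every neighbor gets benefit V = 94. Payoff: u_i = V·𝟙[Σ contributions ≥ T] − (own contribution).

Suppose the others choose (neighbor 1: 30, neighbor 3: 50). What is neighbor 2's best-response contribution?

0

Others' total = 80 ≥ 80; contributing adds cost 30 for no extra benefit.
Best response: 0.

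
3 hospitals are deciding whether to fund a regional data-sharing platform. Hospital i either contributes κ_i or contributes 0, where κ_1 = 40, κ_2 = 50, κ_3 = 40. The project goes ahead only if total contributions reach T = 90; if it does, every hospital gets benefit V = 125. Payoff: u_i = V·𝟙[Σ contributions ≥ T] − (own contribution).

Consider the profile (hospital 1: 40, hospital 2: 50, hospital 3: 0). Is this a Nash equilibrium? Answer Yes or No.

Total = 90 ≥ 90: provided.
Hospital 1 (pledges 40, payoff 85): dropping to 0 → total 50, payoff 0. No gain.
Hospital 2 (pledges 50, payoff 75): dropping to 0 → total 40, payoff 0. No gain.
Hospital 3 (pledges 0, payoff 125): pledging 40 → total 130, payoff 85. No gain.

Yes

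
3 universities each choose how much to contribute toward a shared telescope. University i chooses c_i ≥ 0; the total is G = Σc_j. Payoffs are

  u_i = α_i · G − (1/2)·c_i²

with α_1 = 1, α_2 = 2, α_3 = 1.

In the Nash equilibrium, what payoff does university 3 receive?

3.5

University i's FOC: ∂u_i/∂c_i = α_i − c_i = 0, so c_i* = α_i.
NE contributions = (1, 2, 1); G = 4.
u_3 = α_3·G − ½·(c_3)² = 1·4 − ½·1² = 3.5.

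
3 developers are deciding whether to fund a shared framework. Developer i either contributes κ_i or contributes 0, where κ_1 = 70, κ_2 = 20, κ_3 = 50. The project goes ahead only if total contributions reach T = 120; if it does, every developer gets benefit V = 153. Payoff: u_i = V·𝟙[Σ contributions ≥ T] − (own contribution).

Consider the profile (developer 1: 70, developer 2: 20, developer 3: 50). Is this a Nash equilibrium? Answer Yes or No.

Total = 140 ≥ 120: provided.
Developer 1 (pledges 70, payoff 83): dropping to 0 → total 70, payoff 0. No gain.
Developer 2 (pledges 20, payoff 133): dropping to 0 → total 120, payoff 153. Profitable deviation.

No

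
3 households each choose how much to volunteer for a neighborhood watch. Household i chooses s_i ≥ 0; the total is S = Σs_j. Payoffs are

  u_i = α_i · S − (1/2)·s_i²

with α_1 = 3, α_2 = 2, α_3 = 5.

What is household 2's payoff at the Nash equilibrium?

Household i's FOC: ∂u_i/∂s_i = α_i − s_i = 0, so s_i* = α_i.
NE contributions = (3, 2, 5); S = 10.
u_2 = α_2·S − ½·(s_2)² = 2·10 − ½·2² = 18.

18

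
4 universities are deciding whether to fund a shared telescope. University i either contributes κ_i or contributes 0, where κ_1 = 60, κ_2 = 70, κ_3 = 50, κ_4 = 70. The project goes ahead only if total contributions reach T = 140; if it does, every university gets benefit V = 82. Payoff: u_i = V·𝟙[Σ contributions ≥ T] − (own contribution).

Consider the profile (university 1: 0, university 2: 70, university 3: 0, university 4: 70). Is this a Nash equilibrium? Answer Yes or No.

Yes

Total = 140 ≥ 140: provided.
University 1 (pledges 0, payoff 82): pledging 60 → total 200, payoff 22. No gain.
University 2 (pledges 70, payoff 12): dropping to 0 → total 70, payoff 0. No gain.
University 3 (pledges 0, payoff 82): pledging 50 → total 190, payoff 32. No gain.
University 4 (pledges 70, payoff 12): dropping to 0 → total 70, payoff 0. No gain.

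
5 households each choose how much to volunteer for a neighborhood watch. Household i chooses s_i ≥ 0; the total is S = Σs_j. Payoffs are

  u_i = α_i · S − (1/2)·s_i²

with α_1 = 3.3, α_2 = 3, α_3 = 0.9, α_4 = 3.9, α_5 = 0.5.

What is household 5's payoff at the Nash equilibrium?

Household i's FOC: ∂u_i/∂s_i = α_i − s_i = 0, so s_i* = α_i.
NE contributions = (3.3, 3, 0.9, 3.9, 0.5); S = 11.6.
u_5 = α_5·S − ½·(s_5)² = 0.5·11.6 − ½·0.5² = 5.675.

5.675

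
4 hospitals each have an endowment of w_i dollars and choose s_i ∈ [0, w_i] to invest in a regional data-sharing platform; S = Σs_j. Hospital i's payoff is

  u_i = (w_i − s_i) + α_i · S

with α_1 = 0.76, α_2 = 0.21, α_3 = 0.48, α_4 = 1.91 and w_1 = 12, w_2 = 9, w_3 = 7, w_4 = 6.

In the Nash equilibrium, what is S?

6

∂u_i/∂s_i = α_i − 1, so hospital i contributes w_i if α_i > 1, else 0.
α_i > 1 for i ∈ {4}; NE contributions (0, 0, 0, 6), S = 6.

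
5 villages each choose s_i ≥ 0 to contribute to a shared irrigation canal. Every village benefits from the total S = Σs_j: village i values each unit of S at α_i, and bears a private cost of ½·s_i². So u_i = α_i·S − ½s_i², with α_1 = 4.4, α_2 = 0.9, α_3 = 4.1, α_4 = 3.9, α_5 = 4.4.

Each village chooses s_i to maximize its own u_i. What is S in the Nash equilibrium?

17.7

Village i's FOC: ∂u_i/∂s_i = α_i − s_i = 0, so s_i* = α_i.
NE contributions = (4.4, 0.9, 4.1, 3.9, 4.4); S = 17.7.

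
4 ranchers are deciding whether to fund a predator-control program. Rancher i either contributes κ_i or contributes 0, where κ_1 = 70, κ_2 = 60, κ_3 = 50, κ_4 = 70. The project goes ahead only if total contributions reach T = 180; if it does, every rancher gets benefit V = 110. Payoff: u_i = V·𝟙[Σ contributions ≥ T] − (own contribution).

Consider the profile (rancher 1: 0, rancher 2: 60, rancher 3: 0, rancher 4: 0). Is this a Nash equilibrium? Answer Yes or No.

Total = 60 < 180: not provided.
Rancher 1 (pledges 0, payoff 0): pledging 70 → total 130, payoff -70. No gain.
Rancher 2 (pledges 60, payoff -60): dropping to 0 → total 0, payoff 0. Profitable deviation.

No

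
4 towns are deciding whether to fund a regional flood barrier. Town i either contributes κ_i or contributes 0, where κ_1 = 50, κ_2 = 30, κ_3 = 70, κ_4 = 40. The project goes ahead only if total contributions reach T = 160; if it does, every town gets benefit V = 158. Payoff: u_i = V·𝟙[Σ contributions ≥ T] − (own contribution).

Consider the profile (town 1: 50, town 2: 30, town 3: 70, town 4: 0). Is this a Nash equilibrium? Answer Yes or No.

No

Total = 150 < 160: not provided.
Town 1 (pledges 50, payoff -50): dropping to 0 → total 100, payoff 0. Profitable deviation.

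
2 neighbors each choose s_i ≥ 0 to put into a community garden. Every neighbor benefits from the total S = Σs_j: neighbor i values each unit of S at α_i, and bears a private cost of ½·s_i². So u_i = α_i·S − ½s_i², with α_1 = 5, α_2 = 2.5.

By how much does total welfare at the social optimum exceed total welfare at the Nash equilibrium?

Neighbor i's FOC: ∂u_i/∂s_i = α_i − s_i = 0, so s_i* = α_i.
NE contributions = (5, 2.5); S = 7.5.
W^NE = (Σα)·S − ½Σα_i² = 7.5² − ½·31.25 = 40.625.
Planner sets s_i = Σα_j = 7.5 for every i, so S^SO = 2·7.5 = 15.
W^SO = (Σα)·S^SO − ½·2·(Σα)² = (2/2)·7.5² = 56.25.
Deadweight loss = W^SO − W^NE = 15.625.

15.625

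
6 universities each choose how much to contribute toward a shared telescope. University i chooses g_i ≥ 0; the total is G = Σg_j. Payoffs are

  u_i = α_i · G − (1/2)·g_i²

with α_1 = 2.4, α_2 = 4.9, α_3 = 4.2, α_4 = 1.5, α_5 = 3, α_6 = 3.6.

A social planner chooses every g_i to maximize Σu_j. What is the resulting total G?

Planner FOC: ∂(Σu_j)/∂g_i = (Σα_j) − g_i = 0, so g_i^SO = Σα_j = 19.6 for every i; G^SO = 117.6.

117.6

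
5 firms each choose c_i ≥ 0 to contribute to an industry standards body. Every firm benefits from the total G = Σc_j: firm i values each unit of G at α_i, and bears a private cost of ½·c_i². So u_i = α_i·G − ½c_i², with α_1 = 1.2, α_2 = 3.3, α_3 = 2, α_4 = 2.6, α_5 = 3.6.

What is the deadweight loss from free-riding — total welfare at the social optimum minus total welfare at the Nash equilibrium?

259.96

Firm i's FOC: ∂u_i/∂c_i = α_i − c_i = 0, so c_i* = α_i.
NE contributions = (1.2, 3.3, 2, 2.6, 3.6); G = 12.7.
W^NE = (Σα)·G − ½Σα_i² = 12.7² − ½·36.05 = 143.265.
Planner sets c_i = Σα_j = 12.7 for every i, so G^SO = 5·12.7 = 63.5.
W^SO = (Σα)·G^SO − ½·5·(Σα)² = (5/2)·12.7² = 403.225.
Deadweight loss = W^SO − W^NE = 259.96.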